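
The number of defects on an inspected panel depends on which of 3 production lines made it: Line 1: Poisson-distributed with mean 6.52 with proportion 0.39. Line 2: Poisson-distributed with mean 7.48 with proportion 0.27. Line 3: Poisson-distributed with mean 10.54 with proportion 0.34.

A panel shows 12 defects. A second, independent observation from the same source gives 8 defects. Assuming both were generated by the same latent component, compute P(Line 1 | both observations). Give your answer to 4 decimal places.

0.1480

The responsibility of component k is w_k f_k(x) divided by Σ_j w_j f_j(x).
Since both observations come from the same component, the likelihood for component k is f_k(x₁)·f_k(x₂).
  L_1 = [e^(−6.52)·6.52^12/12! = 0.0181566] × [0.11936] = 0.00216718
  L_2 = [e^(−7.48)·7.48^12/12! = 0.0361376] × [0.137142] = 0.00495597
  L_3 = [e^(−10.54)·10.54^12/12! = 0.103821] × [0.0999403] = 0.0103759
Prior × likelihood for each component:
  w_1·L_1 = 0.39 × 0.00216718 = 0.000845199
  w_2·L_2 = 0.27 × 0.00495597 = 0.00133811
  w_3·L_3 = 0.34 × 0.0103759 = 0.00352782
Marginal: 0.000845199 + 0.00133811 + 0.00352782 = 0.00571113
P(Line 1 | x) ≈ 0.1480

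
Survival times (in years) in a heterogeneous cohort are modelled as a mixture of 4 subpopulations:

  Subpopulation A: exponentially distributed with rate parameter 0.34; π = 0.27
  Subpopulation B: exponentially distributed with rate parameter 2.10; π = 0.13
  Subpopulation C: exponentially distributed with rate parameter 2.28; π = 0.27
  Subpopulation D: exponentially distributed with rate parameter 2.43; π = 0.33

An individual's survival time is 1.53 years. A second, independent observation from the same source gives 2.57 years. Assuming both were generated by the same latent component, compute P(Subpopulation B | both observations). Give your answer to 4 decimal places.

The responsibility of component k is π_k f_k(x) divided by Σ_j π_j f_j(x).
Since both observations come from the same component, the likelihood for component k is f_k(x₁)·f_k(x₂).
  f_A = [0.202097] × [0.141903] = 0.0286782
  f_B = [0.084495] × [0.00951332] = 0.000803828
  f_C = [0.0696533] × [0.00650344] = 0.000452986
  f_D = [0.0590123] × [0.00471405] = 0.000278187
Unnormalised posteriors:
  π_A·f_A = 0.27 × 0.0286782 = 0.0077431
  π_B·f_B = 0.13 × 0.000803828 = 0.000104498
  π_C·f_C = 0.27 × 0.000452986 = 0.000122306
  π_D·f_D = 0.33 × 0.000278187 = 9.18017e-05
Marginal: 0.0077431 + 0.000104498 + 0.000122306 + 9.18017e-05 = 0.00806171
P(Subpopulation B | x₁, x₂) ≈ 0.0130

0.0130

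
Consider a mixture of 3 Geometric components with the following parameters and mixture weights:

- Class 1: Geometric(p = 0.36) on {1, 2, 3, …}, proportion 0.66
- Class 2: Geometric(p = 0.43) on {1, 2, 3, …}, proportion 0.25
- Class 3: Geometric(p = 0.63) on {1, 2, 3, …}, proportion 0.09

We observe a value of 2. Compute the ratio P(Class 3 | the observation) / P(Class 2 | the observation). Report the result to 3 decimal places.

0.342

Since P(k|x) ∝ P(Z=k) f_k(x), the posterior odds are P(Z=i) f_i(x) / (P(Z=j) f_j(x)).
Geometric probabilities:
  f_1 = 0.2304
  f_2 = 0.2451
  f_3 = 0.2331
Odds = (0.09/0.25) × (0.2331/0.2451) = 0.36 × 0.95104 ≈ 0.342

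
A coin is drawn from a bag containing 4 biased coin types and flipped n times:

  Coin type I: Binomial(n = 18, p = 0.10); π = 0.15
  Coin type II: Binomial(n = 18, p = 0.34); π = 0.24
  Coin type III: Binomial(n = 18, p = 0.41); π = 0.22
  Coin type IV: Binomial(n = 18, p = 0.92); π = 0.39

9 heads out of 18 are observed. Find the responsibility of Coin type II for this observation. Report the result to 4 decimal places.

0.3569

Posterior ∝ prior × likelihood, so P(k | x) ∝ π_k f_k(x); normalise over all components.
Binomial probabilities:
  L_I = C(18,9)·0.10^9·0.90^9 = 48620·1e-09·0.38742 = 1.88364e-05
  L_II = C(18,9)·0.34^9·0.66^9 = 48620·6.0717e-05·0.0237627 = 0.0701489
  L_III = C(18,9)·0.41^9·0.59^9 = 48620·0.000327382·0.008663 = 0.137892
  L_IV = C(18,9)·0.92^9·0.08^9 = 48620·0.472161·1.34218e-10 = 3.08117e-06
Prior × likelihood for each component:
  π_I·L_I = 0.15 × 1.88364e-05 = 2.82546e-06
  π_II·L_II = 0.24 × 0.0701489 = 0.0168357
  π_III·L_III = 0.22 × 0.137892 = 0.0303361
  π_IV·L_IV = 0.39 × 3.08117e-06 = 1.20166e-06
Evidence: 2.82546e-06 + 0.0168357 + 0.0303361 + 1.20166e-06 = 0.0471759
So the posterior for Coin type II is 0.0168357 / 0.0471759 ≈ 0.3569.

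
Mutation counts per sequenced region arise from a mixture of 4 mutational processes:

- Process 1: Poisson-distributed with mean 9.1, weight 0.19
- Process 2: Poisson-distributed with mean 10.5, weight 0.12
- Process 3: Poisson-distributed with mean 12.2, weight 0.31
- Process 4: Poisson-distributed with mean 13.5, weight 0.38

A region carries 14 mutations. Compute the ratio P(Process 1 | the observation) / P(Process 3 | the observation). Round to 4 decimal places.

0.2245

Posterior odds = (w_i f_i(x)) / (w_j f_j(x)); the normalising sum cancels.
Component likelihoods at x = 14 mutations:
  p_1 = 0.0342051
  p_2 = 0.0625388
  p_3 = 0.0933763
  p_4 = 0.105024
Posterior odds = (w_1·p_1) / (w_3·p_3) = (0.19·0.0342051) / (0.31·0.0933763) = 0.00649898 / 0.0289466 ≈ 0.2245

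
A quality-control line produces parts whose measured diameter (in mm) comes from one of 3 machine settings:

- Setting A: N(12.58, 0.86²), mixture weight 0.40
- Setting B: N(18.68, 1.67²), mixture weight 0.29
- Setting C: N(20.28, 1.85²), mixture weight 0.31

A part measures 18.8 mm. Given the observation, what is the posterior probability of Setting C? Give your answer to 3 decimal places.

The responsibility of component k is π_k f_k(x) divided by Σ_j π_j f_j(x).
Normal densities:
  L_A = 2.02984e-12
  L_B = 0.238272
  L_C = 0.15659
Unnormalised posteriors:
  π_A·L_A = 0.40 × 2.02984e-12 = 8.11936e-13
  π_B·L_B = 0.29 × 0.238272 = 0.0690988
  π_C·L_C = 0.31 × 0.15659 = 0.0485429
Normaliser: 8.11936e-13 + 0.0690988 + 0.0485429 = 0.117642
P(Setting C | 18.8 mm) = 0.0485429 / 0.117642 ≈ 0.413

0.413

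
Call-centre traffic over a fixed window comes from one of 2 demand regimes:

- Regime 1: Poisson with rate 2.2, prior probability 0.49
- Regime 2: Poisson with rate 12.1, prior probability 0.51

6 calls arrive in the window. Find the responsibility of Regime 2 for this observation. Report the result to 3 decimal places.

The responsibility of component k is w_k f_k(x) divided by Σ_j w_j f_j(x).
Poisson probabilities:
  f_1 = 0.0174484
  f_2 = 0.0242335
Unnormalised posteriors:
  w_1·f_1 = 0.49 × 0.0174484 = 0.00854972
  w_2·f_2 = 0.51 × 0.0242335 = 0.0123591
Evidence: 0.00854972 + 0.0123591 = 0.0209088
Responsibility of Regime 2: 0.0123591 / 0.0209088 ≈ 0.591

0.591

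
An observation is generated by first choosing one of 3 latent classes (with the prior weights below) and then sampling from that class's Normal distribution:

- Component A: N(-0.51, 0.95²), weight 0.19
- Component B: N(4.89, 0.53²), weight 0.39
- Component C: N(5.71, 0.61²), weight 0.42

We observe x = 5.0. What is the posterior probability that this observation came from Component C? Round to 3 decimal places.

P(component k | x) = w_k·f_k(x) / marginal(x), where marginal(x) = Σ_j w_j·f_j(x).
Evaluate each component's likelihood at the observed value:
  p_A = (1/(0.95·√(2π)))·exp(−(5.0−-0.51)²/(2·0.95²)) = 0.419939·exp(-16.82000) = 2.08139e-08
  p_B = (1/(0.53·√(2π)))·exp(−(5.0−4.89)²/(2·0.53²)) = 0.752721·exp(-0.02154) = 0.736683
  p_C = (1/(0.61·√(2π)))·exp(−(5.0−5.71)²/(2·0.61²)) = 0.654004·exp(-0.67737) = 0.332201
Prior × likelihood for each component:
  w_A·p_A = 0.19 × 2.08139e-08 = 3.95464e-09
  w_B·p_B = 0.39 × 0.736683 = 0.287306
  w_C·p_C = 0.42 × 0.332201 = 0.139525
Evidence: 3.95464e-09 + 0.287306 + 0.139525 = 0.426831
P(Component C | 5.0) ≈ 0.327

0.327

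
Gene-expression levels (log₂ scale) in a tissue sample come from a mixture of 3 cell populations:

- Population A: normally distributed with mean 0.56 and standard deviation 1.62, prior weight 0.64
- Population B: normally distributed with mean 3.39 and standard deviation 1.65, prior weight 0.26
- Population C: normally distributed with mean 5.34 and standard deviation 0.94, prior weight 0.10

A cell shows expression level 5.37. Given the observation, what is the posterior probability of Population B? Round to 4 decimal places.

0.4083

By Bayes' theorem, P(k | x) = P(Z=k) f_k(x) / Σ_j P(Z=j) f_j(x).
Normal densities:
  L_A = (1/(1.62·√(2π)))·exp(−(5.37−0.56)²/(2·1.62²)) = 0.246261·exp(-4.40788) = 0.00299968
  L_B = (1/(1.65·√(2π)))·exp(−(5.37−3.39)²/(2·1.65²)) = 0.241783·exp(-0.72000) = 0.117689
  L_C = (1/(0.94·√(2π)))·exp(−(5.37−5.34)²/(2·0.94²)) = 0.424407·exp(-0.00051) = 0.424191
Weight by the priors:
  P(Z=A)·L_A = 0.64 × 0.00299968 = 0.0019198
  P(Z=B)·L_B = 0.26 × 0.117689 = 0.030599
  P(Z=C)·L_C = 0.10 × 0.424191 = 0.0424191
Denominator: 0.0019198 + 0.030599 + 0.0424191 = 0.0749379
P(Population B | x) ≈ 0.4083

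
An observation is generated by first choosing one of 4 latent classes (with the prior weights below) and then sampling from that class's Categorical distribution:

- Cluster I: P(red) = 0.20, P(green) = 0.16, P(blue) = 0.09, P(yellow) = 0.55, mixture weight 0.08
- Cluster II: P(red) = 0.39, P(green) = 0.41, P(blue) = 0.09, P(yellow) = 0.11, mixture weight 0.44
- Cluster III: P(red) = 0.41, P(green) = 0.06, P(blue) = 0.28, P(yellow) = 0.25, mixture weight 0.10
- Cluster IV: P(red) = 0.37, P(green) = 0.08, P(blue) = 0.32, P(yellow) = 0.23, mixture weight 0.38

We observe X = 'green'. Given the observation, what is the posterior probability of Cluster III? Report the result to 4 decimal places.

Posterior ∝ prior × likelihood, so P(k | x) ∝ w_k f_k(x); normalise over all components.
Component likelihoods at x = 'green':
  L_I = P(green | comp) = 0.16
  L_II = P(green | comp) = 0.41
  L_III = P(green | comp) = 0.06
  L_IV = P(green | comp) = 0.08
Weight by the priors:
  w_I·L_I = 0.08 × 0.16 = 0.0128
  w_II·L_II = 0.44 × 0.41 = 0.1804
  w_III·L_III = 0.10 × 0.06 = 0.006
  w_IV·L_IV = 0.38 × 0.08 = 0.0304
Normaliser: 0.0128 + 0.1804 + 0.006 + 0.0304 = 0.2296
P(Cluster III | 'green') = 0.006 / 0.2296 ≈ 0.0261

0.0261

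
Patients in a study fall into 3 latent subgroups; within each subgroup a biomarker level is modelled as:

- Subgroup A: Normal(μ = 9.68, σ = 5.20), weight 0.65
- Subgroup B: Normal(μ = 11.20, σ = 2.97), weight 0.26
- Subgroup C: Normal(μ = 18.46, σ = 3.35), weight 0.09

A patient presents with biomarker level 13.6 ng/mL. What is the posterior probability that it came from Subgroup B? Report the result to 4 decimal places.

0.3791

P(component k | x) = w_k·f_k(x) / marginal(x), where marginal(x) = Σ_j w_j·f_j(x).
Component likelihoods at x = 13.6 ng/mL:
  p_A = 0.0577438
  p_B = 0.0969076
  p_C = 0.041576
Multiply by the mixture weights:
  w_A·p_A = 0.65 × 0.0577438 = 0.0375335
  w_B·p_B = 0.26 × 0.0969076 = 0.025196
  w_C·p_C = 0.09 × 0.041576 = 0.00374184
Normaliser: 0.0375335 + 0.025196 + 0.00374184 = 0.0664713
So the posterior for Subgroup B is 0.025196 / 0.0664713 ≈ 0.3791.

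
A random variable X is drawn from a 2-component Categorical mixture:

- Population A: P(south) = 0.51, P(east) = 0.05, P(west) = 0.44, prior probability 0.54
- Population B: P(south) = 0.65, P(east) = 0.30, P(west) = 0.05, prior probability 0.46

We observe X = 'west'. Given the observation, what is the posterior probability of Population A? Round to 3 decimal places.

0.912

The responsibility of component k is π_k f_k(x) divided by Σ_j π_j f_j(x).
Evaluate each component's likelihood at the observed value:
  p_A = P(west | comp) = 0.44
  p_B = P(west | comp) = 0.05
Unnormalised posteriors:
  π_A·p_A = 0.54 × 0.44 = 0.2376
  π_B·p_B = 0.46 × 0.05 = 0.023
Marginal: 0.2376 + 0.023 = 0.2606
P(Population A | 'west') ≈ 0.912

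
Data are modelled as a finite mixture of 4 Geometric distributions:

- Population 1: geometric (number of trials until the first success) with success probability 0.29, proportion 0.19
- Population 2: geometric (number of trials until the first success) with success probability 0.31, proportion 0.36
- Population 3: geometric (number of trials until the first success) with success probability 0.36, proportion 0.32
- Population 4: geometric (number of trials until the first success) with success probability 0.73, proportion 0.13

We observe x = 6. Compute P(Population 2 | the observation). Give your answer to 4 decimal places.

0.4374

The responsibility of component k is π_k f_k(x) divided by Σ_j π_j f_j(x).
Component likelihoods at x = 6:
  f_1 = 0.0523227
  f_2 = 0.048485
  f_3 = 0.0386547
  f_4 = 0.00104747
Prior × likelihood for each component:
  π_1·f_1 = 0.19 × 0.0523227 = 0.0099413
  π_2·f_2 = 0.36 × 0.048485 = 0.0174546
  π_3·f_3 = 0.32 × 0.0386547 = 0.0123695
  π_4·f_4 = 0.13 × 0.00104747 = 0.000136171
Evidence: 0.0099413 + 0.0174546 + 0.0123695 + 0.000136171 = 0.0399016
P(Population 2 | x) = 0.0174546 / 0.0399016 ≈ 0.4374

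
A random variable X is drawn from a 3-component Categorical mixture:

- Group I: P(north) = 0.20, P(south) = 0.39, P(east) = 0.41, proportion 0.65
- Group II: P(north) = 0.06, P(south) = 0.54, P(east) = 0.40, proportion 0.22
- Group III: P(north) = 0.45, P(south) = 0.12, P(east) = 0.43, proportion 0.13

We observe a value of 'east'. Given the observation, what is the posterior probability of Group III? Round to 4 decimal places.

The responsibility of component k is P(Z=k) f_k(x) divided by Σ_j P(Z=j) f_j(x).
Component likelihoods at x = 'east':
  L_I = 0.41
  L_II = 0.4
  L_III = 0.43
Weight by the priors:
  P(Z=I)·L_I = 0.65 × 0.41 = 0.2665
  P(Z=II)·L_II = 0.22 × 0.4 = 0.088
  P(Z=III)·L_III = 0.13 × 0.43 = 0.0559
Marginal: 0.2665 + 0.088 + 0.0559 = 0.4104
P(Group III | the observation) ≈ 0.1362

0.1362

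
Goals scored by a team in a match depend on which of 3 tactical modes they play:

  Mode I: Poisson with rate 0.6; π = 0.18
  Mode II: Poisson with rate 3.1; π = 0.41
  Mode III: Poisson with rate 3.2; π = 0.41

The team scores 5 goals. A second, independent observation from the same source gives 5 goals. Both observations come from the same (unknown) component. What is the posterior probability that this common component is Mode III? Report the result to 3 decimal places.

0.529

The responsibility of component k is w_k f_k(x) divided by Σ_j w_j f_j(x).
Since both observations come from the same component, the likelihood for component k is f_k(x₁)·f_k(x₂).
  f_I = [0.00035563] × [0.00035563] = 1.26473e-07
  f_II = [0.107477] × [0.107477] = 0.0115512
  f_III = [0.113979] × [0.113979] = 0.0129913
Multiply by the mixture weights:
  w_I·f_I = 0.18 × 1.26473e-07 = 2.27651e-08
  w_II·f_II = 0.41 × 0.0115512 = 0.00473601
  w_III·f_III = 0.41 × 0.0129913 = 0.00532643
Evidence: 2.27651e-08 + 0.00473601 + 0.00532643 = 0.0100625
Responsibility of Mode III: 0.00532643 / 0.0100625 ≈ 0.529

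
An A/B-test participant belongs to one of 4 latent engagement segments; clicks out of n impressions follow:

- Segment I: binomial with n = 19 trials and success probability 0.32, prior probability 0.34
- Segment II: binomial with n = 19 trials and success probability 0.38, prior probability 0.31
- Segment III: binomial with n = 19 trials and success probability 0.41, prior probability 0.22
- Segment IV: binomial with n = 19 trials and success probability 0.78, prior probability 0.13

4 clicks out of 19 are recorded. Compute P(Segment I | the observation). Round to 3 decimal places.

0.602

Posterior ∝ prior × likelihood, so P(k | x) ∝ w_k f_k(x); normalise over all components.
Binomial probabilities:
  f_I = 0.124916
  f_II = 0.0621432
  f_III = 0.0400221
  f_IV = 1.96382e-07
Unnormalised posteriors:
  w_I·f_I = 0.34 × 0.124916 = 0.0424714
  w_II·f_II = 0.31 × 0.0621432 = 0.0192644
  w_III·f_III = 0.22 × 0.0400221 = 0.00880485
  w_IV·f_IV = 0.13 × 1.96382e-07 = 2.55297e-08
Sum: 0.0424714 + 0.0192644 + 0.00880485 + 2.55297e-08 = 0.0705406
P(Segment I | 4 clicks out of 19) = 0.0424714 / 0.0705406 ≈ 0.602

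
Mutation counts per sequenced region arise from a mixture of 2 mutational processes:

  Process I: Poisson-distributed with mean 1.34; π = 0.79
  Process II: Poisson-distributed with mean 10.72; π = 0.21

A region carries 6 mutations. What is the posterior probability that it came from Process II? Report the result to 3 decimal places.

0.855

P(component k | x) = w_k·f_k(x) / marginal(x), where marginal(x) = Σ_j w_j·f_j(x).
Component likelihoods at x = 6 mutations:
  p_I = e^(−1.34)·1.34^6/6! = 0.00210543
  p_II = e^(−10.72)·10.72^6/6! = 0.04658
Unnormalised posteriors:
  w_I·p_I = 0.79 × 0.00210543 = 0.00166329
  w_II·p_II = 0.21 × 0.04658 = 0.0097818
Denominator: 0.00166329 + 0.0097818 = 0.0114451
So the posterior for Process II is 0.0097818 / 0.0114451 ≈ 0.855.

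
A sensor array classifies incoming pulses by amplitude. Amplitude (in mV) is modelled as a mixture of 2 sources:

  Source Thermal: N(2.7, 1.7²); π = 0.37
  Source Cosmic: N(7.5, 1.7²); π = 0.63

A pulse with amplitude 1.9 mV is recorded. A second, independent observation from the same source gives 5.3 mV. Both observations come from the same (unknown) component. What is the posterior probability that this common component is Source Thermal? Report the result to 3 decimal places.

P(component k | x) = w_k·f_k(x) / marginal(x), where marginal(x) = Σ_j w_j·f_j(x).
Since both observations come from the same component, the likelihood for component k is f_k(x₁)·f_k(x₂).
  f_Thermal = [(1/(1.7·√(2π)))·exp(−(1.9−2.7)²/(2·1.7²)) = 0.234672·exp(-0.11073) = 0.210074] × [0.0728672] = 0.0153075
  f_Cosmic = [(1/(1.7·√(2π)))·exp(−(1.9−7.5)²/(2·1.7²)) = 0.234672·exp(-5.42561) = 0.00103312] × [0.101577] = 0.000104941
Prior × likelihood for each component:
  w_Thermal·f_Thermal = 0.37 × 0.0153075 = 0.00566379
  w_Cosmic·f_Cosmic = 0.63 × 0.000104941 = 6.6113e-05
Sum: 0.00566379 + 6.6113e-05 = 0.0057299
So the posterior for Source Thermal is 0.00566379 / 0.0057299 ≈ 0.988.

0.988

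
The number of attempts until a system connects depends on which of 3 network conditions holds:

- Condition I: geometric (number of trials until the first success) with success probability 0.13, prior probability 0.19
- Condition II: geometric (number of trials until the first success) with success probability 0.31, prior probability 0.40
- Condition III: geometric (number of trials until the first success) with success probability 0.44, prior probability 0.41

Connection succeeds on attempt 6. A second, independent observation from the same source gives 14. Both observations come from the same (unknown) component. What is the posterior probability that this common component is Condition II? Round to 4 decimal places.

By Bayes' theorem, P(k | x) = P(Z=k) f_k(x) / Σ_j P(Z=j) f_j(x).
Since both observations come from the same component, the likelihood for component k is f_k(x₁)·f_k(x₂).
  L_I = [0.13·(1−0.13)^5 = 0.13·0.498421 = 0.0647947] × [0.0212664] = 0.00137795
  L_II = [0.31·(1−0.31)^5 = 0.31·0.156403 = 0.048485] × [0.00249115] = 0.000120783
  L_III = [0.44·(1−0.44)^5 = 0.44·0.0550732 = 0.0242322] × [0.000234367] = 5.67923e-06
Unnormalised posteriors:
  P(Z=I)·L_I = 0.19 × 0.00137795 = 0.00026181
  P(Z=II)·L_II = 0.40 × 0.000120783 = 4.83133e-05
  P(Z=III)·L_III = 0.41 × 5.67923e-06 = 2.32849e-06
Normaliser: 0.00026181 + 4.83133e-05 + 2.32849e-06 = 0.000312452
So the posterior for Condition II is 4.83133e-05 / 0.000312452 ≈ 0.1546.

0.1546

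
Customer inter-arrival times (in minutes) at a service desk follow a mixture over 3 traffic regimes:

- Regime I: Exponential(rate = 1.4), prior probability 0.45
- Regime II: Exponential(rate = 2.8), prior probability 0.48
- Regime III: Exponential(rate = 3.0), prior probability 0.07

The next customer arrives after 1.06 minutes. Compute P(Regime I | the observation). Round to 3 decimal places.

0.647

Posterior ∝ prior × likelihood, so P(k | x) ∝ w_k f_k(x); normalise over all components.
Component likelihoods at x = 1.06 minutes:
  L_I = 1.4·e^(−1.4·1.06) = 1.4·e^(−1.4840) = 0.317421
  L_II = 2.8·e^(−2.8·1.06) = 2.8·e^(−2.9680) = 0.143937
  L_III = 3.0·e^(−3.0·1.06) = 3.0·e^(−3.1800) = 0.124757
Prior × likelihood for each component:
  w_I·L_I = 0.45 × 0.317421 = 0.142839
  w_II·L_II = 0.48 × 0.143937 = 0.0690897
  w_III·L_III = 0.07 × 0.124757 = 0.00873299
Evidence: 0.142839 + 0.0690897 + 0.00873299 = 0.220662
So the posterior for Regime I is 0.142839 / 0.220662 ≈ 0.647.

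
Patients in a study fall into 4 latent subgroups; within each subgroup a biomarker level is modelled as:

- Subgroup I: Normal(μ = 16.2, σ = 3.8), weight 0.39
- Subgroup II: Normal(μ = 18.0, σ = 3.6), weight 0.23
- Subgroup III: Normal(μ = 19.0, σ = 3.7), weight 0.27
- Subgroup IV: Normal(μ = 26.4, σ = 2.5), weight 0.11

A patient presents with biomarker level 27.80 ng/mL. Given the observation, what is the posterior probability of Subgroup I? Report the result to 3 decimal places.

P(component k | x) = P(Z=k)·f_k(x) / marginal(x), where marginal(x) = Σ_j P(Z=j)·f_j(x).
Evaluate each component's likelihood at the observed value:
  L_I = 0.000994551
  L_II = 0.00272546
  L_III = 0.00637346
  L_IV = 0.136418
Weight by the priors:
  P(Z=I)·L_I = 0.39 × 0.000994551 = 0.000387875
  P(Z=II)·L_II = 0.23 × 0.00272546 = 0.000626855
  P(Z=III)·L_III = 0.27 × 0.00637346 = 0.00172083
  P(Z=IV)·L_IV = 0.11 × 0.136418 = 0.015006
Marginal: 0.000387875 + 0.000626855 + 0.00172083 + 0.015006 = 0.0177416
So the posterior for Subgroup I is 0.000387875 / 0.0177416 ≈ 0.022.

0.022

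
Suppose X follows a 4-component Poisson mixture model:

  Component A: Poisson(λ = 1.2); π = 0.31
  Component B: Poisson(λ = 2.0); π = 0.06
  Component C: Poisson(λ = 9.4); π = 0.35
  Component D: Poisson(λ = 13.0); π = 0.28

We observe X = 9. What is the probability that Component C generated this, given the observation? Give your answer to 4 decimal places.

0.7118

P(component k | x) = P(Z=k)·f_k(x) / marginal(x), where marginal(x) = Σ_j P(Z=j)·f_j(x).
Poisson probabilities:
  p_A = 4.28267e-06
  p_B = 0.000190949
  p_C = 0.130623
  p_D = 0.066054
Weight by the priors:
  P(Z=A)·p_A = 0.31 × 4.28267e-06 = 1.32763e-06
  P(Z=B)·p_B = 0.06 × 0.000190949 = 1.1457e-05
  P(Z=C)·p_C = 0.35 × 0.130623 = 0.045718
  P(Z=D)·p_D = 0.28 × 0.066054 = 0.0184951
Denominator: 1.32763e-06 + 1.1457e-05 + 0.045718 + 0.0184951 = 0.0642259
P(Component C | x) ≈ 0.7118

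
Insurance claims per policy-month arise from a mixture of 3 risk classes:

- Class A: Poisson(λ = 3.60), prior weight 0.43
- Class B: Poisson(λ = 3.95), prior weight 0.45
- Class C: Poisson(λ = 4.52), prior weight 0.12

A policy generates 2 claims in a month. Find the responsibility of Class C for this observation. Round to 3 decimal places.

Posterior ∝ prior × likelihood, so P(k | x) ∝ π_k f_k(x); normalise over all components.
Evaluate each component's likelihood at the observed value:
  f_A = e^(−3.60)·3.60^2/2! = 0.177058
  f_B = e^(−3.95)·3.95^2/2! = 0.150211
  f_C = e^(−4.52)·4.52^2/2! = 0.111234
Prior × likelihood for each component:
  π_A·f_A = 0.43 × 0.177058 = 0.0761348
  π_B·f_B = 0.45 × 0.150211 = 0.0675948
  π_C·f_C = 0.12 × 0.111234 = 0.013348
Evidence: 0.0761348 + 0.0675948 + 0.013348 = 0.157078
Responsibility of Class C: 0.013348 / 0.157078 ≈ 0.085

0.085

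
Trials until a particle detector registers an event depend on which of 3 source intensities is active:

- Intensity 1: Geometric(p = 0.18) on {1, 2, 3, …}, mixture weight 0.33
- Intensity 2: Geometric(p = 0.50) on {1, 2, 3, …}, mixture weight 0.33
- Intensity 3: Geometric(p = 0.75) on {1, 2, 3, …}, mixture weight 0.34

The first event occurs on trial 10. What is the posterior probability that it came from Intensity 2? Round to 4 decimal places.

0.0313

Posterior ∝ prior × likelihood, so P(k | x) ∝ w_k f_k(x); normalise over all components.
Component likelihoods at x = 10:
  p_1 = 0.18·(1−0.18)^9 = 0.18·0.16762 = 0.0301715
  p_2 = 0.50·(1−0.50)^9 = 0.50·0.00195312 = 0.000976562
  p_3 = 0.75·(1−0.75)^9 = 0.75·3.8147e-06 = 2.86102e-06
Weight by the priors:
  w_1·p_1 = 0.33 × 0.0301715 = 0.0099566
  w_2·p_2 = 0.33 × 0.000976562 = 0.000322266
  w_3·p_3 = 0.34 × 2.86102e-06 = 9.72748e-07
Sum: 0.0099566 + 0.000322266 + 9.72748e-07 = 0.0102798
Responsibility of Intensity 2: 0.000322266 / 0.0102798 ≈ 0.0313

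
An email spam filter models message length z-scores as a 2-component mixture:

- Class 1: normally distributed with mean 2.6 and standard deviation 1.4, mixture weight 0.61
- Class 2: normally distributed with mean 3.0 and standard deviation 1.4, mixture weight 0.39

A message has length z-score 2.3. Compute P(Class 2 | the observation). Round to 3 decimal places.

0.366

Apply Bayes' rule: the posterior for each component is proportional to its prior times its likelihood at x.
Normal densities:
  f_1 = (1/(1.4·√(2π)))·exp(−(2.3−2.6)²/(2·1.4²)) = 0.284959·exp(-0.02296) = 0.278491
  f_2 = (1/(1.4·√(2π)))·exp(−(2.3−3.0)²/(2·1.4²)) = 0.284959·exp(-0.12500) = 0.251475
Multiply by the mixture weights:
  w_1·f_1 = 0.61 × 0.278491 = 0.169879
  w_2·f_2 = 0.39 × 0.251475 = 0.0980753
Evidence: 0.169879 + 0.0980753 = 0.267955
Responsibility of Class 2: 0.0980753 / 0.267955 ≈ 0.366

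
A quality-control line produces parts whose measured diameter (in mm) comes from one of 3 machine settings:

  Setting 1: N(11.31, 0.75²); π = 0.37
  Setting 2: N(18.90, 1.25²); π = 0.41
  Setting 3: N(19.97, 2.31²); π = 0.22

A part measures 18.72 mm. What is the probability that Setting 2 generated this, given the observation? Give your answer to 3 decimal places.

The responsibility of component k is w_k f_k(x) divided by Σ_j w_j f_j(x).
Component likelihoods at x = 18.72 mm:
  L_1 = 3.38183e-22
  L_2 = 0.315862
  L_3 = 0.149181
Multiply by the mixture weights:
  w_1·L_1 = 0.37 × 3.38183e-22 = 1.25128e-22
  w_2·L_2 = 0.41 × 0.315862 = 0.129503
  w_3·L_3 = 0.22 × 0.149181 = 0.0328198
Marginal: 1.25128e-22 + 0.129503 + 0.0328198 = 0.162323
P(Setting 2 | data) = 0.129503 / 0.162323 ≈ 0.798

0.798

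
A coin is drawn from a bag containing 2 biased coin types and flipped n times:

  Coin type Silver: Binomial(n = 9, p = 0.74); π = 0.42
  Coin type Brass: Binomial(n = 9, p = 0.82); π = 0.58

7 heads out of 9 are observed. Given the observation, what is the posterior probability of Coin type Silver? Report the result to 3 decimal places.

0.424

By Bayes' theorem, P(k | x) = π_k f_k(x) / Σ_j π_j f_j(x).
Binomial probabilities:
  f_Silver = C(9,7)·0.74^7·0.26^2 = 36·0.121513·0.0676 = 0.295714
  f_Brass = C(9,7)·0.82^7·0.18^2 = 36·0.249285·0.0324 = 0.290767
Multiply by the mixture weights:
  π_Silver·f_Silver = 0.42 × 0.295714 = 0.1242
  π_Brass·f_Brass = 0.58 × 0.290767 = 0.168645
Evidence: 0.1242 + 0.168645 = 0.292844
P(Coin type Silver | the observation) = 0.1242 / 0.292844 ≈ 0.424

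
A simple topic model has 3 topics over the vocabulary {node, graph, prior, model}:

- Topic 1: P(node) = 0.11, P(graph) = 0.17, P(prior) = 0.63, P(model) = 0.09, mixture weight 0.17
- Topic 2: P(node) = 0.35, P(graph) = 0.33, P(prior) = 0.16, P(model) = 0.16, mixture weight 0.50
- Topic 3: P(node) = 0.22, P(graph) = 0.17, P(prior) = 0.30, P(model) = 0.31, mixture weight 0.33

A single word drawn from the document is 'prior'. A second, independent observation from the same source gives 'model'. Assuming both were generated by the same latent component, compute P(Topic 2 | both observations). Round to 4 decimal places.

0.2409

Apply Bayes' rule: the posterior for each component is proportional to its prior times its likelihood at x.
Since both observations come from the same component, the likelihood for component k is f_k(x₁)·f_k(x₂).
  f_1 = [0.63] × [0.09] = 0.0567
  f_2 = [0.16] × [0.16] = 0.0256
  f_3 = [0.3] × [0.31] = 0.093
Unnormalised posteriors:
  P(Z=1)·f_1 = 0.17 × 0.0567 = 0.009639
  P(Z=2)·f_2 = 0.50 × 0.0256 = 0.0128
  P(Z=3)·f_3 = 0.33 × 0.093 = 0.03069
Evidence: 0.009639 + 0.0128 + 0.03069 = 0.053129
P(Topic 2 | x₁,x₂) ≈ 0.2409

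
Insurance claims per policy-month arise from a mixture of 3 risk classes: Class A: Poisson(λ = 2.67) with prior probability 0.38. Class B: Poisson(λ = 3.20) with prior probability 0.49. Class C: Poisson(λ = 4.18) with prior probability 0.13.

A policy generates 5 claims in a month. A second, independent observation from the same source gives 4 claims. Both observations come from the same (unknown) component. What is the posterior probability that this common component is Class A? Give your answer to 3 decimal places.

0.237

Posterior ∝ prior × likelihood, so P(k | x) ∝ P(Z=k) f_k(x); normalise over all components.
Since both observations come from the same component, the likelihood for component k is f_k(x₁)·f_k(x₂).
  p_A = [e^(−2.67)·2.67^5/5! = 0.0783085] × [0.146645] = 0.0114836
  p_B = [e^(−3.20)·3.20^5/5! = 0.113979] × [0.178093] = 0.0202989
  p_C = [e^(−4.18)·4.18^5/5! = 0.162686] × [0.1946] = 0.0316586
Weight by the priors:
  P(Z=A)·p_A = 0.38 × 0.0114836 = 0.00436375
  P(Z=B)·p_B = 0.49 × 0.0202989 = 0.00994646
  P(Z=C)·p_C = 0.13 × 0.0316586 = 0.00411562
Denominator: 0.00436375 + 0.00994646 + 0.00411562 = 0.0184258
P(Class A | x₁,x₂) = 0.00436375 / 0.0184258 ≈ 0.237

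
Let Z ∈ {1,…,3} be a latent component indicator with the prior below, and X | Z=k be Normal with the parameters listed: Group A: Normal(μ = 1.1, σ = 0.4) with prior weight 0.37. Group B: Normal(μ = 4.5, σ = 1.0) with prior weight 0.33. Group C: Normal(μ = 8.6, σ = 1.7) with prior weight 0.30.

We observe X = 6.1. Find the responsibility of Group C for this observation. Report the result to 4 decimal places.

The responsibility of component k is π_k f_k(x) divided by Σ_j π_j f_j(x).
Component likelihoods at x = 6.1:
  p_A = (1/(0.4·√(2π)))·exp(−(6.1−1.1)²/(2·0.4²)) = 0.997356·exp(-78.12500) = 1.1738e-34
  p_B = (1/(1.0·√(2π)))·exp(−(6.1−4.5)²/(2·1.0²)) = 0.398942·exp(-1.28000) = 0.110921
  p_C = (1/(1.7·√(2π)))·exp(−(6.1−8.6)²/(2·1.7²)) = 0.234672·exp(-1.08131) = 0.0795888
Prior × likelihood for each component:
  π_A·p_A = 0.37 × 1.1738e-34 = 4.34306e-35
  π_B·p_B = 0.33 × 0.110921 = 0.0366039
  π_C·p_C = 0.30 × 0.0795888 = 0.0238766
Marginal: 4.34306e-35 + 0.0366039 + 0.0238766 = 0.0604805
So the posterior for Group C is 0.0238766 / 0.0604805 ≈ 0.3948.

0.3948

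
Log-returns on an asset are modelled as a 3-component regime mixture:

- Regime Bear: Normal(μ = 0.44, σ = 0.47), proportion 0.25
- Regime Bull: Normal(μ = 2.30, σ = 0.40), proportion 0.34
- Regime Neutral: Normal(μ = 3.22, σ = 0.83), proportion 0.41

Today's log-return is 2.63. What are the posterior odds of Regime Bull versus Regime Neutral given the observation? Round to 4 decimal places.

The posterior odds equal the prior odds times the likelihood ratio: (π_i/π_j)·(f_i(x)/f_j(x)).
Evaluate each component's likelihood at the observed value:
  L_Bear = (1/(0.47·√(2π)))·exp(−(2.63−0.44)²/(2·0.47²)) = 0.848813·exp(-10.85582) = 1.63754e-05
  L_Bull = (1/(0.40·√(2π)))·exp(−(2.63−2.30)²/(2·0.40²)) = 0.997356·exp(-0.34031) = 0.709666
  L_Neutral = (1/(0.83·√(2π)))·exp(−(2.63−3.22)²/(2·0.83²)) = 0.480653·exp(-0.25265) = 0.373343
0.241287 / 0.153071 ≈ 1.5763

1.5763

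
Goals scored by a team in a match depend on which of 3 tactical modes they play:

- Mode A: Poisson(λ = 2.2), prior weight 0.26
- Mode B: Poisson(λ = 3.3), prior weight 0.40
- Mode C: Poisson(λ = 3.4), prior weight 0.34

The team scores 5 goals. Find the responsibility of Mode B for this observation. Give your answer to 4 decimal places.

The responsibility of component k is P(Z=k) f_k(x) divided by Σ_j P(Z=j) f_j(x).
Component likelihoods at x = 5 goals:
  L_A = e^(−2.2)·2.2^5/5! = 0.0475866
  L_B = e^(−3.3)·3.3^5/5! = 0.120286
  L_C = e^(−3.4)·3.4^5/5! = 0.126361
Prior × likelihood for each component:
  P(Z=A)·L_A = 0.26 × 0.0475866 = 0.0123725
  P(Z=B)·L_B = 0.40 × 0.120286 = 0.0481146
  P(Z=C)·L_C = 0.34 × 0.126361 = 0.0429626
Normaliser: 0.0123725 + 0.0481146 + 0.0429626 = 0.10345
P(Mode B | data) = 0.0481146 / 0.10345 ≈ 0.4651

0.4651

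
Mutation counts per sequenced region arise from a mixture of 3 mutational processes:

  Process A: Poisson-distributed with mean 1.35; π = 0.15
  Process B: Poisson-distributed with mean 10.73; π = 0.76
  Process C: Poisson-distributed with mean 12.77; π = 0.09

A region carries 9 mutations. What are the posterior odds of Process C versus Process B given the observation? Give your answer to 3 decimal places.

The posterior odds equal the prior odds times the likelihood ratio: (π_i/π_j)·(f_i(x)/f_j(x)).
Poisson probabilities:
  f_A = e^(−1.35)·1.35^9/9! = 1.064e-05
  f_B = e^(−10.73)·10.73^9/9! = 0.113672
  f_C = e^(−12.77)·12.77^9/9! = 0.0707969
Posterior odds = (π_C·f_C) / (π_B·f_B) = (0.09·0.0707969) / (0.76·0.113672) = 0.00637172 / 0.086391 ≈ 0.074

0.074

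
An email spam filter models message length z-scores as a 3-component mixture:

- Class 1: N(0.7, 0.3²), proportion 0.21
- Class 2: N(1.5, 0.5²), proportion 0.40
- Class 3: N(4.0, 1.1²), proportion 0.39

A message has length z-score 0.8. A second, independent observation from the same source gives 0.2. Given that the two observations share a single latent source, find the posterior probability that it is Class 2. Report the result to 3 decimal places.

0.036

Posterior ∝ prior × likelihood, so P(k | x) ∝ π_k f_k(x); normalise over all components.
Since both observations come from the same component, the likelihood for component k is f_k(x₁)·f_k(x₂).
  f_1 = [(1/(0.3·√(2π)))·exp(−(0.8−0.7)²/(2·0.3²)) = 1.329808·exp(-0.05556) = 1.25794] × [0.33159] = 0.417122
  f_2 = [(1/(0.5·√(2π)))·exp(−(0.8−1.5)²/(2·0.5²)) = 0.797885·exp(-0.98000) = 0.299455] × [0.0271659] = 0.00813497
  f_3 = [(1/(1.1·√(2π)))·exp(−(0.8−4.0)²/(2·1.1²)) = 0.362675·exp(-4.23140) = 0.00527038] × [0.000929196] = 4.89721e-06
Prior × likelihood for each component:
  π_1·f_1 = 0.21 × 0.417122 = 0.0875957
  π_2·f_2 = 0.40 × 0.00813497 = 0.00325399
  π_3·f_3 = 0.39 × 4.89721e-06 = 1.90991e-06
Sum: 0.0875957 + 0.00325399 + 1.90991e-06 = 0.0908516
Responsibility of Class 2: 0.00325399 / 0.0908516 ≈ 0.036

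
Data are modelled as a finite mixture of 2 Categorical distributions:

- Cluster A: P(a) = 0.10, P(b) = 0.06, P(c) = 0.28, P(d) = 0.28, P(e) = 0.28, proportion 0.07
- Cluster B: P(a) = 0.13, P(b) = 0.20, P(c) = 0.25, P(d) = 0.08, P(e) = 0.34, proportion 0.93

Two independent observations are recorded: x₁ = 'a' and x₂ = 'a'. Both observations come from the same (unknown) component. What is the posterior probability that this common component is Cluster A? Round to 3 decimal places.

0.043

Posterior ∝ prior × likelihood, so P(k | x) ∝ w_k f_k(x); normalise over all components.
Since both observations come from the same component, the likelihood for component k is f_k(x₁)·f_k(x₂).
  p_A = [0.1] × [0.1] = 0.01
  p_B = [0.13] × [0.13] = 0.0169
Prior × likelihood for each component:
  w_A·p_A = 0.07 × 0.01 = 0.0007
  w_B·p_B = 0.93 × 0.0169 = 0.015717
Marginal: 0.0007 + 0.015717 = 0.016417
P(Cluster A | x₁, x₂) = 0.0007 / 0.016417 ≈ 0.043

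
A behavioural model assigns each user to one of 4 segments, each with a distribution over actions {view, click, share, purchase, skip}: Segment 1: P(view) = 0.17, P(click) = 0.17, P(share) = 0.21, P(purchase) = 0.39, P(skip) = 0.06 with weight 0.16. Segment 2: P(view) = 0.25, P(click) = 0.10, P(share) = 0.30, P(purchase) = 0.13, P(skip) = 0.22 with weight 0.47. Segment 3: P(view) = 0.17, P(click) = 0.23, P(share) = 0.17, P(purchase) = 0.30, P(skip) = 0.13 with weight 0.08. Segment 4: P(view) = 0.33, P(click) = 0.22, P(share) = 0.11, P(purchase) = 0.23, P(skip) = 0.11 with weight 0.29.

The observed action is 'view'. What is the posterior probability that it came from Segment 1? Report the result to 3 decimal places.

Apply Bayes' rule: the posterior for each component is proportional to its prior times its likelihood at x.
Categorical probabilities:
  f_1 = 0.17
  f_2 = 0.25
  f_3 = 0.17
  f_4 = 0.33
Multiply by the mixture weights:
  P(Z=1)·f_1 = 0.16 × 0.17 = 0.0272
  P(Z=2)·f_2 = 0.47 × 0.25 = 0.1175
  P(Z=3)·f_3 = 0.08 × 0.17 = 0.0136
  P(Z=4)·f_4 = 0.29 × 0.33 = 0.0957
Denominator: 0.0272 + 0.1175 + 0.0136 + 0.0957 = 0.254
P(Segment 1 | x) = 0.0272 / 0.254 ≈ 0.107

0.107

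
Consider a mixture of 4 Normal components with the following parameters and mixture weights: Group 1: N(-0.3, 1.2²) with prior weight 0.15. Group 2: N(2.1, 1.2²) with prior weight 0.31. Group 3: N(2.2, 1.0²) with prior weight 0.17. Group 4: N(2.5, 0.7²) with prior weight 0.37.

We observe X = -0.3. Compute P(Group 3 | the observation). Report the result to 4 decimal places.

0.0446

Apply Bayes' rule: the posterior for each component is proportional to its prior times its likelihood at x.
Evaluate each component's likelihood at the observed value:
  p_1 = 0.332452
  p_2 = 0.0449925
  p_3 = 0.0175283
  p_4 = 0.000191186
Prior × likelihood for each component:
  π_1·p_1 = 0.15 × 0.332452 = 0.0498678
  π_2·p_2 = 0.31 × 0.0449925 = 0.0139477
  π_3·p_3 = 0.17 × 0.0175283 = 0.00297981
  π_4·p_4 = 0.37 × 0.000191186 = 7.07388e-05
Evidence: 0.0498678 + 0.0139477 + 0.00297981 + 7.07388e-05 = 0.066866
Responsibility of Group 3: 0.00297981 / 0.066866 ≈ 0.0446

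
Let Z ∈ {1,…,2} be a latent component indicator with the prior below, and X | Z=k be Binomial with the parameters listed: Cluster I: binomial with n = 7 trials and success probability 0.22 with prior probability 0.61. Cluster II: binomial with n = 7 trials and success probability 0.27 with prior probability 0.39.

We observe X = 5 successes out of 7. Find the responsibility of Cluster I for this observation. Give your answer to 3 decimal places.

By Bayes' theorem, P(k | x) = P(Z=k) f_k(x) / Σ_j P(Z=j) f_j(x).
Binomial probabilities:
  f_I = C(7,5)·0.22^5·0.78^2 = 21·0.000515363·0.6084 = 0.00658449
  f_II = C(7,5)·0.27^5·0.73^2 = 21·0.00143489·0.5329 = 0.0160577
Unnormalised posteriors:
  P(Z=I)·f_I = 0.61 × 0.00658449 = 0.00401654
  P(Z=II)·f_II = 0.39 × 0.0160577 = 0.00626251
Denominator: 0.00401654 + 0.00626251 = 0.010279
P(Cluster I | 5 successes out of 7) = 0.00401654 / 0.010279 ≈ 0.391

0.391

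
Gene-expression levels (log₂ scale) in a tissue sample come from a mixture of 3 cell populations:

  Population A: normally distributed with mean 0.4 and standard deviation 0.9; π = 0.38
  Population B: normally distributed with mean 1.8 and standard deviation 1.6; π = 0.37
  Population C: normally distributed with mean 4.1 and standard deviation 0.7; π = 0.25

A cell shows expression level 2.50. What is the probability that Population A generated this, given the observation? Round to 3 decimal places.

Posterior ∝ prior × likelihood, so P(k | x) ∝ π_k f_k(x); normalise over all components.
Evaluate each component's likelihood at the observed value:
  p_A = (1/(0.9·√(2π)))·exp(−(2.50−0.4)²/(2·0.9²)) = 0.443269·exp(-2.72222) = 0.0291354
  p_B = (1/(1.6·√(2π)))·exp(−(2.50−1.8)²/(2·1.6²)) = 0.249339·exp(-0.09570) = 0.226583
  p_C = (1/(0.7·√(2π)))·exp(−(2.50−4.1)²/(2·0.7²)) = 0.569918·exp(-2.61224) = 0.0418147
Weight by the priors:
  π_A·p_A = 0.38 × 0.0291354 = 0.0110715
  π_B·p_B = 0.37 × 0.226583 = 0.0838356
  π_C·p_C = 0.25 × 0.0418147 = 0.0104537
Marginal: 0.0110715 + 0.0838356 + 0.0104537 = 0.105361
P(Population A | x) = 0.0110715 / 0.105361 ≈ 0.105

0.105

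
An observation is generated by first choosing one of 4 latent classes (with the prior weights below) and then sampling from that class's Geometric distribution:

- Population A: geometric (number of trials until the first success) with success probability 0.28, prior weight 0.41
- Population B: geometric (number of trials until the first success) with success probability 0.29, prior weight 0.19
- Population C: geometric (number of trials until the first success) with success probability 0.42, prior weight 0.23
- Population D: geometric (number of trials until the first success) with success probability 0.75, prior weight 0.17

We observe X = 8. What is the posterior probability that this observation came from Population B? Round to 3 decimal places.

The responsibility of component k is π_k f_k(x) divided by Σ_j π_j f_j(x).
Evaluate each component's likelihood at the observed value:
  f_A = 0.28·(1−0.28)^7 = 0.28·0.100306 = 0.0280857
  f_B = 0.29·(1−0.29)^7 = 0.29·0.0909512 = 0.0263758
  f_C = 0.42·(1−0.42)^7 = 0.42·0.0220798 = 0.00927353
  f_D = 0.75·(1−0.75)^7 = 0.75·6.10352e-05 = 4.57764e-05
Weight by the priors:
  π_A·f_A = 0.41 × 0.0280857 = 0.0115151
  π_B·f_B = 0.19 × 0.0263758 = 0.00501141
  π_C·f_C = 0.23 × 0.00927353 = 0.00213291
  π_D·f_D = 0.17 × 4.57764e-05 = 7.78198e-06
Evidence: 0.0115151 + 0.00501141 + 0.00213291 + 7.78198e-06 = 0.0186672
P(Population B | data) ≈ 0.268

0.268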